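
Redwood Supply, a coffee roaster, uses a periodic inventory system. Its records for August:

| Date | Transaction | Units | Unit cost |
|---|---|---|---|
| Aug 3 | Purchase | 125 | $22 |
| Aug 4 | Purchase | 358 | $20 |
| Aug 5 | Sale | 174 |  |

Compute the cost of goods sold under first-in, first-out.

Aug 5, 174 sold [FIFO — oldest first]: 125 @ $22 + 49 @ $20 = $3,730
Ending inventory: 309 @ $20 = $6,180
Check: goods available $9,910 = COGS $3,730 + ending $6,180

COGS = $3,730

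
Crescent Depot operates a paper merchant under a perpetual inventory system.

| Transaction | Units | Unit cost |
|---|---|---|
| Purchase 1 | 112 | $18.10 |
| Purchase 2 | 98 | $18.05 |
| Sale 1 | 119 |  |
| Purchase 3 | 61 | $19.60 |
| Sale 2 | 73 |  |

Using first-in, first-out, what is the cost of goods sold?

COGS = $3,471.20

Sale 1 (119) [FIFO — oldest first]: 112 @ $18.10 + 7 @ $18.05 = $2,153.55
Sale 2 (73) [FIFO — oldest first]: 73 @ $18.05 = $1,317.65
Total COGS = $2,153.55 + $1,317.65 = $3,471.20
Ending inventory: 18 @ $18.05 + 61 @ $19.60 = $1,520.50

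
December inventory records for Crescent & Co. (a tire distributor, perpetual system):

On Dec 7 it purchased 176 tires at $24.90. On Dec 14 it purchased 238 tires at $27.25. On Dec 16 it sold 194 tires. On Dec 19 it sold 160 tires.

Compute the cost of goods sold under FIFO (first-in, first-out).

COGS = $9,232.90

Dec 16, 194 sold [FIFO — oldest first]: 176 @ $24.90 + 18 @ $27.25 = $4,872.90
Dec 19, 160 sold [FIFO — oldest first]: 160 @ $27.25 = $4,360.00
Total COGS = $4,872.90 + $4,360.00 = $9,232.90
Ending inventory: 60 @ $27.25 = $1,635.00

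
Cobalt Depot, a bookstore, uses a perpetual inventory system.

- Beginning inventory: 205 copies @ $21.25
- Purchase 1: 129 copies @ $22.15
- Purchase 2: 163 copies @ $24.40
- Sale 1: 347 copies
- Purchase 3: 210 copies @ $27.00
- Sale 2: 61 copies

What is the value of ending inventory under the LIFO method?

Sale 1 (347) [LIFO — newest first]: 163 @ $24.40 + 129 @ $22.15 + 55 @ $21.25 = $8,003.30
Sale 2 (61) [LIFO — newest first]: 61 @ $27.00 = $1,647.00
Total COGS = $8,003.30 + $1,647.00 = $9,650.30
Ending inventory: 150 @ $21.25 + 149 @ $27.00 = $7,210.50

Ending inventory = $7,210.50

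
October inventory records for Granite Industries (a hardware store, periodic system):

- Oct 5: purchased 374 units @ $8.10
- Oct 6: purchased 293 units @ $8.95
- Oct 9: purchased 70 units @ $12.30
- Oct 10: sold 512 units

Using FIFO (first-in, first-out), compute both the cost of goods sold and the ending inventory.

COGS = $4,264.50; ending inventory = $2,248.25

Oct 10, 512 sold [FIFO — oldest first]: 374 @ $8.10 + 138 @ $8.95 = $4,264.50
Ending inventory: 155 @ $8.95 + 70 @ $12.30 = $2,248.25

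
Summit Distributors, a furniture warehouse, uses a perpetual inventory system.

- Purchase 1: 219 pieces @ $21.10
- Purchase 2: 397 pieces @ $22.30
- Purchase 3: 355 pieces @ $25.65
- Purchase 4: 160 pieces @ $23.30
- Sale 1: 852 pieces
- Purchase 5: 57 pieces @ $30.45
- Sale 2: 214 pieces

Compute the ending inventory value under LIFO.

Sale 1 (852) [LIFO — newest first]: 160 @ $23.30 + 355 @ $25.65 + 337 @ $22.30 = $20,348.85
Sale 2 (214) [LIFO — newest first]: 57 @ $30.45 + 60 @ $22.30 + 97 @ $21.10 = $5,120.35
Total COGS = $20,348.85 + $5,120.35 = $25,469.20
Ending inventory: 122 @ $21.10 = $2,574.20
Check: goods available $28,043.40 = COGS $25,469.20 + ending $2,574.20

Ending inventory = $2,574.20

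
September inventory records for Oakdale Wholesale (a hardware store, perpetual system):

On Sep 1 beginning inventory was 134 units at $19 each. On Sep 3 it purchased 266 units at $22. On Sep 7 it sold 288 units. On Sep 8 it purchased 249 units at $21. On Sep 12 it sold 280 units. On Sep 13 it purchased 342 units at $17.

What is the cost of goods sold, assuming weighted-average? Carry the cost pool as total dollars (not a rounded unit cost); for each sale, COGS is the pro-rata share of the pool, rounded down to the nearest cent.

After Sep 1: 134 on hand, pool $2,546.00 (≈ $19.0000 each)
After Sep 3: 400 on hand, pool $8,398.00 (≈ $20.9950 each)
Sep 7, sell 288: 288/400 × $8,398.00 → $6,046.56
After Sep 8: 361 on hand, pool $7,580.44 (≈ $20.9984 each)
Sep 12, sell 280: 280/361 × $7,580.44 → $5,879.56
After Sep 13: 423 on hand, pool $7,514.88 (≈ $17.7657 each)
Total COGS = $6,046.56 + $5,879.56 = $11,926.12
Ending inventory (cost pool remaining) = $7,514.88

COGS = $11,926.12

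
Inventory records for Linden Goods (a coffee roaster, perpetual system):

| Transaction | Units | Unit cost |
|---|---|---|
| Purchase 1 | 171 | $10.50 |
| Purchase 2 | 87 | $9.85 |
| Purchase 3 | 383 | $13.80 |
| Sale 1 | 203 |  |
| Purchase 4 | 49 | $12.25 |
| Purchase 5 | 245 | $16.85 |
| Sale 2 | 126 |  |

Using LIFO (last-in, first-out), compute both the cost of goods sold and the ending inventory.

COGS = $4,924.50; ending inventory = $7,741.85

Sale 1 (203) [LIFO — newest first]: 203 @ $13.80 = $2,801.40
Sale 2 (126) [LIFO — newest first]: 126 @ $16.85 = $2,123.10
Total COGS = $2,801.40 + $2,123.10 = $4,924.50
Ending inventory: 171 @ $10.50 + 87 @ $9.85 + 180 @ $13.80 + 49 @ $12.25 + 119 @ $16.85 = $7,741.85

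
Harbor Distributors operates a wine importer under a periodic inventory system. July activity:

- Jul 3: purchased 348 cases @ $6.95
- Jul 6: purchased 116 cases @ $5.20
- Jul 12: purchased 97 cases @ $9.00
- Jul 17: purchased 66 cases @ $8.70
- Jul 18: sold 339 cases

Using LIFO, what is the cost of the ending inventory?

Ending inventory = $2,001.60

Jul 18, 339 sold [LIFO — newest first]: 66 @ $8.70 + 97 @ $9.00 + 116 @ $5.20 + 60 @ $6.95 = $2,467.40
Ending inventory: 288 @ $6.95 = $2,001.60
Check: goods available $4,469.00 = COGS $2,467.40 + ending $2,001.60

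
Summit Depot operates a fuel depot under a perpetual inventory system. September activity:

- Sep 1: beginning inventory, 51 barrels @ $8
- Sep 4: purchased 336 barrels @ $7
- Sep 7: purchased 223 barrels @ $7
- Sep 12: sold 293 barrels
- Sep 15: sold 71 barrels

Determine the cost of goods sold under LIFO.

Sep 12, 293 sold [LIFO — newest first]: 223 @ $7 + 70 @ $7 = $2,051
Sep 15, 71 sold [LIFO — newest first]: 71 @ $7 = $497
Total COGS = $2,051 + $497 = $2,548
Ending inventory: 51 @ $8 + 195 @ $7 = $1,773

COGS = $2,548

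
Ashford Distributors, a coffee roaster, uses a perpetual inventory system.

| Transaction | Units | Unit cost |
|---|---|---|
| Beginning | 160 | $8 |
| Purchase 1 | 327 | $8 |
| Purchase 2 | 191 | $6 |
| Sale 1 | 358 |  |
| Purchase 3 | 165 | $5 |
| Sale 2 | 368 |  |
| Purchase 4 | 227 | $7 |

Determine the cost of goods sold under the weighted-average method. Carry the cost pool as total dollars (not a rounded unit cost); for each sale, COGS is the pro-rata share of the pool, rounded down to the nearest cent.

After Beginning: 160 on hand, pool $1,280.00 (≈ $8.0000 each)
After Purchase 1: 487 on hand, pool $3,896.00 (≈ $8.0000 each)
After Purchase 2: 678 on hand, pool $5,042.00 (≈ $7.4366 each)
Sale 1, sell 358: 358/678 × $5,042.00 → $2,662.29
After Purchase 3: 485 on hand, pool $3,204.71 (≈ $6.6076 each)
Sale 2, sell 368: 368/485 × $3,204.71 → $2,431.61
After Purchase 4: 344 on hand, pool $2,362.10 (≈ $6.8666 each)
Total COGS = $2,662.29 + $2,431.61 = $5,093.90
Ending inventory (cost pool remaining) = $2,362.10
Check: goods available $7,456.00 = COGS $5,093.90 + ending $2,362.10

COGS = $5,093.90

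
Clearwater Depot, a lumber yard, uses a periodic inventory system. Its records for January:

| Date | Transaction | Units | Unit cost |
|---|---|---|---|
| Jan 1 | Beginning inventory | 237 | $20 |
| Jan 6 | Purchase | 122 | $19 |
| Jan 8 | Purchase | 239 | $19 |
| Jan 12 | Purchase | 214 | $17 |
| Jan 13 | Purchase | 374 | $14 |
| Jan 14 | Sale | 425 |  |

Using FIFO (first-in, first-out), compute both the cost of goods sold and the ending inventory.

COGS = $8,312; ending inventory = $12,161

Jan 14, 425 sold [FIFO — oldest first]: 237 @ $20 + 122 @ $19 + 66 @ $19 = $8,312
Ending inventory: 173 @ $19 + 214 @ $17 + 374 @ $14 = $12,161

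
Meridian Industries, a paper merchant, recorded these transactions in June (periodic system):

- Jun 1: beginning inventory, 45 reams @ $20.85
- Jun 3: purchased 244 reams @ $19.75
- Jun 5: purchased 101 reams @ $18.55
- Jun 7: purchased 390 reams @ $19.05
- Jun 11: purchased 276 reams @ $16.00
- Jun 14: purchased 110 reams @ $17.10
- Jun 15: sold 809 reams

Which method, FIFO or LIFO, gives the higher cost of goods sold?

FIFO COGS: 45 @ $20.85 + 244 @ $19.75 + 101 @ $18.55 + 390 @ $19.05 + 29 @ $16.00 = $15,524.30
LIFO COGS: 110 @ $17.10 + 276 @ $16.00 + 390 @ $19.05 + 33 @ $18.55 = $14,338.65

FIFO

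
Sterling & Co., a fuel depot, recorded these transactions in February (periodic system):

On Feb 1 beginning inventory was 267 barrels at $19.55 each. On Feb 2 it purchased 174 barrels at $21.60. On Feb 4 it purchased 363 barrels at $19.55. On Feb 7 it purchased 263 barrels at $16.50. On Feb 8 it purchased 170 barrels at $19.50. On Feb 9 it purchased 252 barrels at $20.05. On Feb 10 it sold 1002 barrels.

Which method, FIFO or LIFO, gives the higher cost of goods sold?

FIFO COGS: 267 @ $19.55 + 174 @ $21.60 + 363 @ $19.55 + 198 @ $16.50 = $19,341.90
LIFO COGS: 252 @ $20.05 + 170 @ $19.50 + 263 @ $16.50 + 317 @ $19.55 = $18,904.45

FIFO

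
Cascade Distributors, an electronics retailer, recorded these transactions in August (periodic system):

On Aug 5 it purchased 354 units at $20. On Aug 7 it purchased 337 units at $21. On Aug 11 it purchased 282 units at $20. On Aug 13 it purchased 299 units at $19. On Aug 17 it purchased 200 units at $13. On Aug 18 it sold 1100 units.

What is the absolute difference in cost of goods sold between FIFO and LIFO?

FIFO COGS: 354 @ $20 + 337 @ $21 + 282 @ $20 + 127 @ $19 = $22,210
LIFO COGS: 200 @ $13 + 299 @ $19 + 282 @ $20 + 319 @ $21 = $20,620
Difference = |$22,210 − $20,620| = $1,590

$1,590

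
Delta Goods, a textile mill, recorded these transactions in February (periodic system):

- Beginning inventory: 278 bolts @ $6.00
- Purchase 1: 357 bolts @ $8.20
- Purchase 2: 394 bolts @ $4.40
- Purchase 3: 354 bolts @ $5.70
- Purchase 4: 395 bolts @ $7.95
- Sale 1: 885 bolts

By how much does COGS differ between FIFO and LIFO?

FIFO COGS: 278 @ $6.00 + 357 @ $8.20 + 250 @ $4.40 = $5,695.40
LIFO COGS: 395 @ $7.95 + 354 @ $5.70 + 136 @ $4.40 = $5,756.45
Difference = |$5,695.40 − $5,756.45| = $61.05

$61.05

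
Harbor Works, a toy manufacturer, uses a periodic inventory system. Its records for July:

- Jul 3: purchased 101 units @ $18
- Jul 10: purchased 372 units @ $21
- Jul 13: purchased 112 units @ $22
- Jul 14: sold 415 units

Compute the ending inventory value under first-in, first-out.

Jul 14, 415 sold [FIFO — oldest first]: 101 @ $18 + 314 @ $21 = $8,412
Ending inventory: 58 @ $21 + 112 @ $22 = $3,682

Ending inventory = $3,682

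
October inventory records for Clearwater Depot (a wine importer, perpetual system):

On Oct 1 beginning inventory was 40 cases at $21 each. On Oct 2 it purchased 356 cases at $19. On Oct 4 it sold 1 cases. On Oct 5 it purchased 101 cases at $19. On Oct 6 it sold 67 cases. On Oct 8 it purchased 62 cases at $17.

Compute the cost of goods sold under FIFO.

Oct 4, 1 sold [FIFO — oldest first]: 1 @ $21 = $21
Oct 6, 67 sold [FIFO — oldest first]: 39 @ $21 + 28 @ $19 = $1,351
Total COGS = $21 + $1,351 = $1,372
Ending inventory: 328 @ $19 + 101 @ $19 + 62 @ $17 = $9,205

COGS = $1,372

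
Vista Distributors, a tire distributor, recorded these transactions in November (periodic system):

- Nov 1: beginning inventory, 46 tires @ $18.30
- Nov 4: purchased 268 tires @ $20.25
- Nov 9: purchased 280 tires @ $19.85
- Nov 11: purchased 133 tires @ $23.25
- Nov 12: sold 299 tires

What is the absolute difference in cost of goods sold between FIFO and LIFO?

FIFO COGS: 46 @ $18.30 + 253 @ $20.25 = $5,965.05
LIFO COGS: 133 @ $23.25 + 166 @ $19.85 = $6,387.35
Difference = |$5,965.05 − $6,387.35| = $422.30

$422.30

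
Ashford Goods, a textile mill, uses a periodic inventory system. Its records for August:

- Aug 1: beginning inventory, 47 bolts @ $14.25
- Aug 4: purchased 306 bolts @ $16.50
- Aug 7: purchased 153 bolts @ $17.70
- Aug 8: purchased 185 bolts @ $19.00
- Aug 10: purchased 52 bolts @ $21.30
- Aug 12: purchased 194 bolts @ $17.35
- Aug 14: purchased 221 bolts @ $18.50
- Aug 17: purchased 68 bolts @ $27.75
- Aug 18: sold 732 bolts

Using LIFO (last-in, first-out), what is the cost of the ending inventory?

Ending inventory = $8,214.45

Aug 18, 732 sold [LIFO — newest first]: 68 @ $27.75 + 221 @ $18.50 + 194 @ $17.35 + 52 @ $21.30 + 185 @ $19.00 + 12 @ $17.70 = $14,176.40
Ending inventory: 47 @ $14.25 + 306 @ $16.50 + 141 @ $17.70 = $8,214.45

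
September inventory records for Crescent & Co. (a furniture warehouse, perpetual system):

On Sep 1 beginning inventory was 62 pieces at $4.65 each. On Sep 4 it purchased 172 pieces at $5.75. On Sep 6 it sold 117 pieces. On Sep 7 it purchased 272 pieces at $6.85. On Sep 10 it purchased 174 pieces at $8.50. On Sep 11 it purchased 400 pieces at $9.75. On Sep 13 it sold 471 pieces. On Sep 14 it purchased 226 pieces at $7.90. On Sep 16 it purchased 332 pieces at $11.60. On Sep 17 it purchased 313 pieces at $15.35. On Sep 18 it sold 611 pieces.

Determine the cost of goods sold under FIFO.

Sep 6, 117 sold [FIFO — oldest first]: 62 @ $4.65 + 55 @ $5.75 = $604.55
Sep 13, 471 sold [FIFO — oldest first]: 117 @ $5.75 + 272 @ $6.85 + 82 @ $8.50 = $3,232.95
Sep 18, 611 sold [FIFO — oldest first]: 92 @ $8.50 + 400 @ $9.75 + 119 @ $7.90 = $5,622.10
Total COGS = $604.55 + $3,232.95 + $5,622.10 = $9,459.60
Ending inventory: 107 @ $7.90 + 332 @ $11.60 + 313 @ $15.35 = $9,501.05

COGS = $9,459.60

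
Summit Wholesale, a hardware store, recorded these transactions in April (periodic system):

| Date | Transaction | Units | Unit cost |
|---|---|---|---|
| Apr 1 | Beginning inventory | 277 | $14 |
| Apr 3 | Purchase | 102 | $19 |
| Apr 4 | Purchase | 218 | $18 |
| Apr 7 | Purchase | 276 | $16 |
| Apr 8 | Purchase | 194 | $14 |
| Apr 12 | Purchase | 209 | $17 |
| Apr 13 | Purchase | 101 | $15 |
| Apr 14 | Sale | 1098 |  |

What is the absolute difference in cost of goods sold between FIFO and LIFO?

$625

FIFO COGS: 277 @ $14 + 102 @ $19 + 218 @ $18 + 276 @ $16 + 194 @ $14 + 31 @ $17 = $17,399
LIFO COGS: 101 @ $15 + 209 @ $17 + 194 @ $14 + 276 @ $16 + 218 @ $18 + 100 @ $19 = $18,024
Difference = |$17,399 − $18,024| = $625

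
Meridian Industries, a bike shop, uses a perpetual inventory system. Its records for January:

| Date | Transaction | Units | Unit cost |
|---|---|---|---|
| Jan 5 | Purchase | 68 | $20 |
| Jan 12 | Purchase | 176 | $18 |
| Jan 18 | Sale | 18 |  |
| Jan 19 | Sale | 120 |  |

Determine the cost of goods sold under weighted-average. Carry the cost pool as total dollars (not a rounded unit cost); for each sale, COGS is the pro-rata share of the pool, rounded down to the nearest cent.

COGS = $2,560.91

After Jan 5: 68 on hand, pool $1,360.00 (≈ $20.0000 each)
After Jan 12: 244 on hand, pool $4,528.00 (≈ $18.5574 each)
Jan 18, sell 18: 18/244 × $4,528.00 → $334.03
Jan 19, sell 120: 120/226 × $4,193.97 → $2,226.88
Total COGS = $334.03 + $2,226.88 = $2,560.91
Ending inventory (cost pool remaining) = $1,967.09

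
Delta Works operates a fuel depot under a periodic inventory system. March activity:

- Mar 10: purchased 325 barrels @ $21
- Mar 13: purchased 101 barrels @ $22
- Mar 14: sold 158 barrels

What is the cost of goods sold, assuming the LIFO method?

Mar 14, 158 sold [LIFO — newest first]: 101 @ $22 + 57 @ $21 = $3,419
Ending inventory: 268 @ $21 = $5,628
Check: goods available $9,047 = COGS $3,419 + ending $5,628

COGS = $3,419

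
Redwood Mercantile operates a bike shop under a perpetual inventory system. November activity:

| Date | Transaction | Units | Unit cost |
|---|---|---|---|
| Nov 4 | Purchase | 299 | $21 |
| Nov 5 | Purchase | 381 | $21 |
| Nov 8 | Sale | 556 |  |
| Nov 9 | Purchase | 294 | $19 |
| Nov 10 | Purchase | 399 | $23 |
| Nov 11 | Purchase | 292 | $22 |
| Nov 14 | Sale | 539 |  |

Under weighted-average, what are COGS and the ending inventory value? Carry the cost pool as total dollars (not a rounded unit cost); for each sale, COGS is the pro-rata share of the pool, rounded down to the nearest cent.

COGS = $23,238.98; ending inventory = $12,228.02

After Nov 4: 299 on hand, pool $6,279.00 (≈ $21.0000 each)
After Nov 5: 680 on hand, pool $14,280.00 (≈ $21.0000 each)
Nov 8, sell 556: 556/680 × $14,280.00 → $11,676.00
After Nov 9: 418 on hand, pool $8,190.00 (≈ $19.5933 each)
After Nov 10: 817 on hand, pool $17,367.00 (≈ $21.2570 each)
After Nov 11: 1109 on hand, pool $23,791.00 (≈ $21.4527 each)
Nov 14, sell 539: 539/1109 × $23,791.00 → $11,562.98
Total COGS = $11,676.00 + $11,562.98 = $23,238.98
Ending inventory (cost pool remaining) = $12,228.02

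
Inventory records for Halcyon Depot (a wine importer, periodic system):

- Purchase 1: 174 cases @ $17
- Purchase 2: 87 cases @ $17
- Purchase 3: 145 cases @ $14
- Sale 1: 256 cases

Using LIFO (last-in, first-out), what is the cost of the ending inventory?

Sale 1 (256) [LIFO — newest first]: 145 @ $14 + 87 @ $17 + 24 @ $17 = $3,917
Ending inventory: 150 @ $17 = $2,550

Ending inventory = $2,550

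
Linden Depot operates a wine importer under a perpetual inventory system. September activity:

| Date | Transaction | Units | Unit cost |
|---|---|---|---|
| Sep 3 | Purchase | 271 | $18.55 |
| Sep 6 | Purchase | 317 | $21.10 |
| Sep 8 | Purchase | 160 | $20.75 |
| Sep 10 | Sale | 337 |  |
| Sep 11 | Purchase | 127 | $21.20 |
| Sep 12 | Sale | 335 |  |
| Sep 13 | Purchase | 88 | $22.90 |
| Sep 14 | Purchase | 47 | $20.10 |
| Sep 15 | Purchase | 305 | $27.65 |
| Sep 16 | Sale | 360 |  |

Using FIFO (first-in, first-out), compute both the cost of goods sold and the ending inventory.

Sep 10, 337 sold [FIFO — oldest first]: 271 @ $18.55 + 66 @ $21.10 = $6,419.65
Sep 12, 335 sold [FIFO — oldest first]: 251 @ $21.10 + 84 @ $20.75 = $7,039.10
Sep 16, 360 sold [FIFO — oldest first]: 76 @ $20.75 + 127 @ $21.20 + 88 @ $22.90 + 47 @ $20.10 + 22 @ $27.65 = $7,837.60
Total COGS = $6,419.65 + $7,039.10 + $7,837.60 = $21,296.35
Ending inventory: 283 @ $27.65 = $7,824.95
Check: goods available $29,121.30 = COGS $21,296.35 + ending $7,824.95

COGS = $21,296.35; ending inventory = $7,824.95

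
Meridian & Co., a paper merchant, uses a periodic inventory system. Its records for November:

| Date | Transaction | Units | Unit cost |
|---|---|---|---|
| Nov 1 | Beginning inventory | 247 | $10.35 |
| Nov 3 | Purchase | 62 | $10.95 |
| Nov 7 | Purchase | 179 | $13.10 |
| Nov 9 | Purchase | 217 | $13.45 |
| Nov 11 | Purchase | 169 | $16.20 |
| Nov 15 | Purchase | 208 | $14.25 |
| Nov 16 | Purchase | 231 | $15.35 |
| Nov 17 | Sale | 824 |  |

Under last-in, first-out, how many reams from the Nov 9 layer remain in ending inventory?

Nov 17, 824 sold [LIFO — newest first]: 231 @ $15.35 + 208 @ $14.25 + 169 @ $16.20 + 216 @ $13.45 = $12,152.85
Ending inventory: 247 @ $10.35 + 62 @ $10.95 + 179 @ $13.10 + 1 @ $13.45 = $5,593.70
Check: goods available $17,746.55 = COGS $12,152.85 + ending $5,593.70

1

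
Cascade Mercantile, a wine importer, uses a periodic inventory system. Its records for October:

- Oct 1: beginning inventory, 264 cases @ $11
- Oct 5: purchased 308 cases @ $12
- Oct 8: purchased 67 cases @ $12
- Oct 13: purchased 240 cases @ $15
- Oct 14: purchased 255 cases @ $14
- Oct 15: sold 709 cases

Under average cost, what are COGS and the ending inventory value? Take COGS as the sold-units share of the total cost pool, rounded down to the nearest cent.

Oct 15, sell 709: 709/1134 × $14,574.00 → $9,111.96
Ending inventory (cost pool remaining) = $5,462.04

COGS = $9,111.96; ending inventory = $5,462.04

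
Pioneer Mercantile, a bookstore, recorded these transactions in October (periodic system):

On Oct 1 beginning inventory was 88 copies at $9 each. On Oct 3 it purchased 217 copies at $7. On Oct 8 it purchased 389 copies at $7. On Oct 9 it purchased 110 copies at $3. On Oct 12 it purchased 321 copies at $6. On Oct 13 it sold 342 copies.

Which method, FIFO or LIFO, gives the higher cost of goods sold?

FIFO

FIFO COGS: 88 @ $9 + 217 @ $7 + 37 @ $7 = $2,570
LIFO COGS: 321 @ $6 + 21 @ $3 = $1,989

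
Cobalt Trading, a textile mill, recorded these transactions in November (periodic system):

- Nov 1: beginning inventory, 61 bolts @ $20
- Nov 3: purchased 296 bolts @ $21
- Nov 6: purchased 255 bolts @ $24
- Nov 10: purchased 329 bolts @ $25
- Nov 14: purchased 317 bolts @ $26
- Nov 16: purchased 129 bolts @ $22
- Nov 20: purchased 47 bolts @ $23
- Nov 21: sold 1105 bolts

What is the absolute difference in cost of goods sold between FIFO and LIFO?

FIFO COGS: 61 @ $20 + 296 @ $21 + 255 @ $24 + 329 @ $25 + 164 @ $26 = $26,045
LIFO COGS: 47 @ $23 + 129 @ $22 + 317 @ $26 + 329 @ $25 + 255 @ $24 + 28 @ $21 = $27,094
Difference = |$26,045 − $27,094| = $1,049

$1,049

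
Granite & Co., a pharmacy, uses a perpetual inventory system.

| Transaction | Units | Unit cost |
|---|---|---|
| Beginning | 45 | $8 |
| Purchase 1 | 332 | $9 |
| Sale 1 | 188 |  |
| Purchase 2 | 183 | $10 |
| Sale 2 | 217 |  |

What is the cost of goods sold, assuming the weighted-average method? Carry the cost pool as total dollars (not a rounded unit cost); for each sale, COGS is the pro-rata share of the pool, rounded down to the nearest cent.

After Beginning: 45 on hand, pool $360.00 (≈ $8.0000 each)
After Purchase 1: 377 on hand, pool $3,348.00 (≈ $8.8806 each)
Sale 1, sell 188: 188/377 × $3,348.00 → $1,669.55
After Purchase 2: 372 on hand, pool $3,508.45 (≈ $9.4313 each)
Sale 2, sell 217: 217/372 × $3,508.45 → $2,046.59
Total COGS = $1,669.55 + $2,046.59 = $3,716.14
Ending inventory (cost pool remaining) = $1,461.86

COGS = $3,716.14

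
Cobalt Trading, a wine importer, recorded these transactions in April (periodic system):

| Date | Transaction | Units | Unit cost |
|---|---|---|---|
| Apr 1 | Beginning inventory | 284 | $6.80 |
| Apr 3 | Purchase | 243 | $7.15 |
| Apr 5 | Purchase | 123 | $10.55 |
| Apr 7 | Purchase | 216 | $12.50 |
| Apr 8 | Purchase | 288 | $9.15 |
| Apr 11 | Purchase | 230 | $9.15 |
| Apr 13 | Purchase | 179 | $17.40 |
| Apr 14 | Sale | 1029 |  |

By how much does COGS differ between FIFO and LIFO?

$2,620.35

FIFO COGS: 284 @ $6.80 + 243 @ $7.15 + 123 @ $10.55 + 216 @ $12.50 + 163 @ $9.15 = $9,157.75
LIFO COGS: 179 @ $17.40 + 230 @ $9.15 + 288 @ $9.15 + 216 @ $12.50 + 116 @ $10.55 = $11,778.10
Difference = |$9,157.75 − $11,778.10| = $2,620.35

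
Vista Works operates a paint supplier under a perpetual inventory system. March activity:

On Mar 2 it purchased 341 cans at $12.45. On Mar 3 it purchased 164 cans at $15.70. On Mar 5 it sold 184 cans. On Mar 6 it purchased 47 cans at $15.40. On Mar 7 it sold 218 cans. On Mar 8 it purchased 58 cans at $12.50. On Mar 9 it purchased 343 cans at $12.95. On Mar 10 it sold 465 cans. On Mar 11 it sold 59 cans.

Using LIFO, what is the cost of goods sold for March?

Mar 5, 184 sold [LIFO — newest first]: 164 @ $15.70 + 20 @ $12.45 = $2,823.80
Mar 7, 218 sold [LIFO — newest first]: 47 @ $15.40 + 171 @ $12.45 = $2,852.75
Mar 10, 465 sold [LIFO — newest first]: 343 @ $12.95 + 58 @ $12.50 + 64 @ $12.45 = $5,963.65
Mar 11, 59 sold [LIFO — newest first]: 59 @ $12.45 = $734.55
Total COGS = $2,823.80 + $2,852.75 + $5,963.65 + $734.55 = $12,374.75
Ending inventory: 27 @ $12.45 = $336.15
Check: goods available $12,710.90 = COGS $12,374.75 + ending $336.15

COGS = $12,374.75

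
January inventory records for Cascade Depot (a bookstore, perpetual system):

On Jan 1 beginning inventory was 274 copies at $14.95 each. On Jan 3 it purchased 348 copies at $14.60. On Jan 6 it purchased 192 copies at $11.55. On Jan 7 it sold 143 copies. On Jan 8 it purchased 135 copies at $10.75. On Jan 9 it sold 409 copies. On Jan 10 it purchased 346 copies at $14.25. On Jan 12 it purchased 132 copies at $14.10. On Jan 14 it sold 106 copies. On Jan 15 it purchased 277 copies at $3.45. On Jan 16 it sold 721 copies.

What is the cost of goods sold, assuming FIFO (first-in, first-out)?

COGS = $18,960.85

Jan 7, 143 sold [FIFO — oldest first]: 143 @ $14.95 = $2,137.85
Jan 9, 409 sold [FIFO — oldest first]: 131 @ $14.95 + 278 @ $14.60 = $6,017.25
Jan 14, 106 sold [FIFO — oldest first]: 70 @ $14.60 + 36 @ $11.55 = $1,437.80
Jan 16, 721 sold [FIFO — oldest first]: 156 @ $11.55 + 135 @ $10.75 + 346 @ $14.25 + 84 @ $14.10 = $9,367.95
Total COGS = $2,137.85 + $6,017.25 + $1,437.80 + $9,367.95 = $18,960.85
Ending inventory: 48 @ $14.10 + 277 @ $3.45 = $1,632.45
Check: goods available $20,593.30 = COGS $18,960.85 + ending $1,632.45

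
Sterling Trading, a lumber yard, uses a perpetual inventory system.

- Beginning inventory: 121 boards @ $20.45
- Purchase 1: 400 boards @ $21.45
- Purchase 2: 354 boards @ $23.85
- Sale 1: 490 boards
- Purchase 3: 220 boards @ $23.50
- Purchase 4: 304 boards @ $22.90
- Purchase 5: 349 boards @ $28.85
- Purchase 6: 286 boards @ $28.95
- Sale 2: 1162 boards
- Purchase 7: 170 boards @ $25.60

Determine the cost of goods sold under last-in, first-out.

COGS = $41,904.40

Sale 1 (490) [LIFO — newest first]: 354 @ $23.85 + 136 @ $21.45 = $11,360.10
Sale 2 (1162) [LIFO — newest first]: 286 @ $28.95 + 349 @ $28.85 + 304 @ $22.90 + 220 @ $23.50 + 3 @ $21.45 = $30,544.30
Total COGS = $11,360.10 + $30,544.30 = $41,904.40
Ending inventory: 121 @ $20.45 + 261 @ $21.45 + 170 @ $25.60 = $12,424.90
Check: goods available $54,329.30 = COGS $41,904.40 + ending $12,424.90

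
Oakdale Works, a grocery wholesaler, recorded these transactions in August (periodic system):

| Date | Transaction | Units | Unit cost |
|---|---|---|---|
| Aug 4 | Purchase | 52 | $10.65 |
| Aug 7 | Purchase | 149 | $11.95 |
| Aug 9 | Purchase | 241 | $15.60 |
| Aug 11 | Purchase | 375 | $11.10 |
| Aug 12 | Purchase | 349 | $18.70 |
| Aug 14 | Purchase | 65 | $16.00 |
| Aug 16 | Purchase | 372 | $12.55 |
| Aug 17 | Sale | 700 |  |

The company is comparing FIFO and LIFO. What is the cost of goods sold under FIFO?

COGS = $8,957.75

FIFO COGS: 52 @ $10.65 + 149 @ $11.95 + 241 @ $15.60 + 258 @ $11.10 = $8,957.75
LIFO COGS: 372 @ $12.55 + 65 @ $16.00 + 263 @ $18.70 = $10,626.70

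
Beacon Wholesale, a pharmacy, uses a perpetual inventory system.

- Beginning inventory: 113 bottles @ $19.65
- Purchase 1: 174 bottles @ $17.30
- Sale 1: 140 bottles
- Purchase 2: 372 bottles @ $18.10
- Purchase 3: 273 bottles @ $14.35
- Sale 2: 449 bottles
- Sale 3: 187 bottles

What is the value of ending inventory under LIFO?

Ending inventory = $2,971.55

Sale 1 (140) [LIFO — newest first]: 140 @ $17.30 = $2,422.00
Sale 2 (449) [LIFO — newest first]: 273 @ $14.35 + 176 @ $18.10 = $7,103.15
Sale 3 (187) [LIFO — newest first]: 187 @ $18.10 = $3,384.70
Total COGS = $2,422.00 + $7,103.15 + $3,384.70 = $12,909.85
Ending inventory: 113 @ $19.65 + 34 @ $17.30 + 9 @ $18.10 = $2,971.55
Check: goods available $15,881.40 = COGS $12,909.85 + ending $2,971.55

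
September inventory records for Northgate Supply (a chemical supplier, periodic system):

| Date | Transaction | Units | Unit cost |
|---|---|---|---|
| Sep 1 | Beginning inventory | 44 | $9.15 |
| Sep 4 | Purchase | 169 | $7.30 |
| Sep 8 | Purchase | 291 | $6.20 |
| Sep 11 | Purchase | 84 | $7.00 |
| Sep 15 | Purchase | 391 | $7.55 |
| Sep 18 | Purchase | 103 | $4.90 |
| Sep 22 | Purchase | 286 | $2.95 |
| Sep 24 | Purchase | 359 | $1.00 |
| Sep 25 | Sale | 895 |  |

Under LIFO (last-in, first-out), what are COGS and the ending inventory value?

Sep 25, 895 sold [LIFO — newest first]: 359 @ $1.00 + 286 @ $2.95 + 103 @ $4.90 + 147 @ $7.55 = $2,817.25
Ending inventory: 44 @ $9.15 + 169 @ $7.30 + 291 @ $6.20 + 84 @ $7.00 + 244 @ $7.55 = $5,870.70

COGS = $2,817.25; ending inventory = $5,870.70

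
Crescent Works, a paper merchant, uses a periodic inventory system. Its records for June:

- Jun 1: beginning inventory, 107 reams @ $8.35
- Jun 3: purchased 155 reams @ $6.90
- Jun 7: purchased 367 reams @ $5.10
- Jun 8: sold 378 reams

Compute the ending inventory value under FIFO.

Ending inventory = $1,280.10

Jun 8, 378 sold [FIFO — oldest first]: 107 @ $8.35 + 155 @ $6.90 + 116 @ $5.10 = $2,554.55
Ending inventory: 251 @ $5.10 = $1,280.10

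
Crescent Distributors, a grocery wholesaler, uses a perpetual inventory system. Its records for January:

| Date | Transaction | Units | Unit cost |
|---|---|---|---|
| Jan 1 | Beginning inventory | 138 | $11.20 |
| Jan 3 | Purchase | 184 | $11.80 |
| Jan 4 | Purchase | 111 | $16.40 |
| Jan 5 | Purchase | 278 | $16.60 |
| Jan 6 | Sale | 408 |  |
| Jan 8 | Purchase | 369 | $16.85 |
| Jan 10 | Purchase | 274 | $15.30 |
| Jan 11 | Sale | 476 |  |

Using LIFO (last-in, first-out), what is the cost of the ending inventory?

Jan 6, 408 sold [LIFO — newest first]: 278 @ $16.60 + 111 @ $16.40 + 19 @ $11.80 = $6,659.40
Jan 11, 476 sold [LIFO — newest first]: 274 @ $15.30 + 202 @ $16.85 = $7,595.90
Total COGS = $6,659.40 + $7,595.90 = $14,255.30
Ending inventory: 138 @ $11.20 + 165 @ $11.80 + 167 @ $16.85 = $6,306.55

Ending inventory = $6,306.55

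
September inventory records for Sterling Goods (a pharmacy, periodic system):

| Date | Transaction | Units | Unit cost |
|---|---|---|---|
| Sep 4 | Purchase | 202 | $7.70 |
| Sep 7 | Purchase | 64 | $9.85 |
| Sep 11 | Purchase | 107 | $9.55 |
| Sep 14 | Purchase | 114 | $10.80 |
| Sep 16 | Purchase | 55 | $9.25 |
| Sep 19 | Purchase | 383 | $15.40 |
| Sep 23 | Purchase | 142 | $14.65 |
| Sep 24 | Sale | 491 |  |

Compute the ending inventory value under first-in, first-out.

Ending inventory = $8,450.25

Sep 24, 491 sold [FIFO — oldest first]: 202 @ $7.70 + 64 @ $9.85 + 107 @ $9.55 + 114 @ $10.80 + 4 @ $9.25 = $4,475.85
Ending inventory: 51 @ $9.25 + 383 @ $15.40 + 142 @ $14.65 = $8,450.25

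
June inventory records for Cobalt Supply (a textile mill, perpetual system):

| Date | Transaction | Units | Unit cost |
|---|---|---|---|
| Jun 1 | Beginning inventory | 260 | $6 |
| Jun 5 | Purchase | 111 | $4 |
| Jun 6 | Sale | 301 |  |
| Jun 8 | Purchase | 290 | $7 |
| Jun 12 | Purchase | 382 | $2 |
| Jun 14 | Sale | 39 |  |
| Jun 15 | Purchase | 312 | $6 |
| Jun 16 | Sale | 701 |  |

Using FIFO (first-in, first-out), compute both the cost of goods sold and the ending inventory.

Jun 6, 301 sold [FIFO — oldest first]: 260 @ $6 + 41 @ $4 = $1,724
Jun 14, 39 sold [FIFO — oldest first]: 39 @ $4 = $156
Jun 16, 701 sold [FIFO — oldest first]: 31 @ $4 + 290 @ $7 + 380 @ $2 = $2,914
Total COGS = $1,724 + $156 + $2,914 = $4,794
Ending inventory: 2 @ $2 + 312 @ $6 = $1,876

COGS = $4,794; ending inventory = $1,876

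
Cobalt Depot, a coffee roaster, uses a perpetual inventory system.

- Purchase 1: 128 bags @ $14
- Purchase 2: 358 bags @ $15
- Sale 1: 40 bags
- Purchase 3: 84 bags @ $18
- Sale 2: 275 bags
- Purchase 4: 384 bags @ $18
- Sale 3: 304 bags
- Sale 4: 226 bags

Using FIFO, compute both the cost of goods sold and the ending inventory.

COGS = $13,624; ending inventory = $1,962

Sale 1 (40) [FIFO — oldest first]: 40 @ $14 = $560
Sale 2 (275) [FIFO — oldest first]: 88 @ $14 + 187 @ $15 = $4,037
Sale 3 (304) [FIFO — oldest first]: 171 @ $15 + 84 @ $18 + 49 @ $18 = $4,959
Sale 4 (226) [FIFO — oldest first]: 226 @ $18 = $4,068
Total COGS = $560 + $4,037 + $4,959 + $4,068 = $13,624
Ending inventory: 109 @ $18 = $1,962
Check: goods available $15,586 = COGS $13,624 + ending $1,962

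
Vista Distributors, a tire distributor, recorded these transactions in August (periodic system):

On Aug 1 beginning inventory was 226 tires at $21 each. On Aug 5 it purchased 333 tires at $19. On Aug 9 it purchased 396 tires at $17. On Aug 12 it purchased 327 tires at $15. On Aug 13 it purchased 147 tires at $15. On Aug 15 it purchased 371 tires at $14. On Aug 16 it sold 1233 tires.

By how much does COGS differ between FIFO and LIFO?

FIFO COGS: 226 @ $21 + 333 @ $19 + 396 @ $17 + 278 @ $15 = $21,975
LIFO COGS: 371 @ $14 + 147 @ $15 + 327 @ $15 + 388 @ $17 = $18,900
Difference = |$21,975 − $18,900| = $3,075

$3,075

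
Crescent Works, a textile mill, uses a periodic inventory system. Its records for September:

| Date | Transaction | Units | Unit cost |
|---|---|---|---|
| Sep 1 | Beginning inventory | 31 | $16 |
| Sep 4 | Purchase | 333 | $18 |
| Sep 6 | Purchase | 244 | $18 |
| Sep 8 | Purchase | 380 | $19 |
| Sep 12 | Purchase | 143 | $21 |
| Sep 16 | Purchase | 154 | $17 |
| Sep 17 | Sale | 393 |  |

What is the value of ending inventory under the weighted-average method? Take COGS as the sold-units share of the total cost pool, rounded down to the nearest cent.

Ending inventory = $16,467.64

Sep 17, sell 393: 393/1285 × $23,723.00 → $7,255.36
Ending inventory (cost pool remaining) = $16,467.64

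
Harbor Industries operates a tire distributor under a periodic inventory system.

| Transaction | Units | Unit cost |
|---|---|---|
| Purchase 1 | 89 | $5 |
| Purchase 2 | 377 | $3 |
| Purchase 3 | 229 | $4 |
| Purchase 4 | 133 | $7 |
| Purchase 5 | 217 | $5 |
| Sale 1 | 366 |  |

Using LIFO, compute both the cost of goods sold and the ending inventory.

Sale 1 (366) [LIFO — newest first]: 217 @ $5 + 133 @ $7 + 16 @ $4 = $2,080
Ending inventory: 89 @ $5 + 377 @ $3 + 213 @ $4 = $2,428

COGS = $2,080; ending inventory = $2,428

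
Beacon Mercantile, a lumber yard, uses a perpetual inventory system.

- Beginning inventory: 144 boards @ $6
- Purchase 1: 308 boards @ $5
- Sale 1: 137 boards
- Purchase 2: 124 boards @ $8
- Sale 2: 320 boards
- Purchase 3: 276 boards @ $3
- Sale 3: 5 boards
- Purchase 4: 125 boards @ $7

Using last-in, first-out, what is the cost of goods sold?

COGS = $2,697

Sale 1 (137) [LIFO — newest first]: 137 @ $5 = $685
Sale 2 (320) [LIFO — newest first]: 124 @ $8 + 171 @ $5 + 25 @ $6 = $1,997
Sale 3 (5) [LIFO — newest first]: 5 @ $3 = $15
Total COGS = $685 + $1,997 + $15 = $2,697
Ending inventory: 119 @ $6 + 271 @ $3 + 125 @ $7 = $2,402
Check: goods available $5,099 = COGS $2,697 + ending $2,402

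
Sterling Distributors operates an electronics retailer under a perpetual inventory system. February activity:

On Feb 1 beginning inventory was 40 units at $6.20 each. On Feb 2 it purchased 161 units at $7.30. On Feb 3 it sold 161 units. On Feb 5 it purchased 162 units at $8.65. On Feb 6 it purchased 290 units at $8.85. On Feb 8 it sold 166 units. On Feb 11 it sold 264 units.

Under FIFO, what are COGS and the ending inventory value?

COGS = $4,842.40; ending inventory = $548.70

Feb 3, 161 sold [FIFO — oldest first]: 40 @ $6.20 + 121 @ $7.30 = $1,131.30
Feb 8, 166 sold [FIFO — oldest first]: 40 @ $7.30 + 126 @ $8.65 = $1,381.90
Feb 11, 264 sold [FIFO — oldest first]: 36 @ $8.65 + 228 @ $8.85 = $2,329.20
Total COGS = $1,131.30 + $1,381.90 + $2,329.20 = $4,842.40
Ending inventory: 62 @ $8.85 = $548.70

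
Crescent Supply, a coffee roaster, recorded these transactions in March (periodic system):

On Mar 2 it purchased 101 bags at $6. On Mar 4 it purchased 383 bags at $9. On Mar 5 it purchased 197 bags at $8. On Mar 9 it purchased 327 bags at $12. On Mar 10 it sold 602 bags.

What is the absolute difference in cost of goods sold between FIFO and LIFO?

$1,205

FIFO COGS: 101 @ $6 + 383 @ $9 + 118 @ $8 = $4,997
LIFO COGS: 327 @ $12 + 197 @ $8 + 78 @ $9 = $6,202
Difference = |$4,997 − $6,202| = $1,205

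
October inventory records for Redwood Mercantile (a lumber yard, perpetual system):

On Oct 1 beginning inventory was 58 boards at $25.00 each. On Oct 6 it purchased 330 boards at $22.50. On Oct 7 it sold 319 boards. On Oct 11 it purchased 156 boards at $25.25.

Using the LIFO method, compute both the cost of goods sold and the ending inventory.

COGS = $7,177.50; ending inventory = $5,636.50

Oct 7, 319 sold [LIFO — newest first]: 319 @ $22.50 = $7,177.50
Ending inventory: 58 @ $25.00 + 11 @ $22.50 + 156 @ $25.25 = $5,636.50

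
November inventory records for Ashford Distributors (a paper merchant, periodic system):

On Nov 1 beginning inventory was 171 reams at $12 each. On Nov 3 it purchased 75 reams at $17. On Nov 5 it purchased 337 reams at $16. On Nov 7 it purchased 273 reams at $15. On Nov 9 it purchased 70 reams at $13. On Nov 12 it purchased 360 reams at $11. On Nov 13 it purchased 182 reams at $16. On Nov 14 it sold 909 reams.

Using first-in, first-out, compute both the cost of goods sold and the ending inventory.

COGS = $13,503; ending inventory = $7,093

Nov 14, 909 sold [FIFO — oldest first]: 171 @ $12 + 75 @ $17 + 337 @ $16 + 273 @ $15 + 53 @ $13 = $13,503
Ending inventory: 17 @ $13 + 360 @ $11 + 182 @ $16 = $7,093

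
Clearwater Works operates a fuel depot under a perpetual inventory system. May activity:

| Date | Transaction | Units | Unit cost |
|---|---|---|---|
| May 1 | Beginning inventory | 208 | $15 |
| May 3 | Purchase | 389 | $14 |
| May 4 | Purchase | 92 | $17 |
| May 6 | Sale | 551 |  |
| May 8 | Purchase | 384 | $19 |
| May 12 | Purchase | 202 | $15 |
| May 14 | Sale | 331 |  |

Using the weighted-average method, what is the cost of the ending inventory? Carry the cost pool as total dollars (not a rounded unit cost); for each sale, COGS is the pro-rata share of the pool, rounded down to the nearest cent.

Ending inventory = $6,706.49

After May 1: 208 on hand, pool $3,120.00 (≈ $15.0000 each)
After May 3: 597 on hand, pool $8,566.00 (≈ $14.3484 each)
After May 4: 689 on hand, pool $10,130.00 (≈ $14.7025 each)
May 6, sell 551: 551/689 × $10,130.00 → $8,101.05
After May 8: 522 on hand, pool $9,324.95 (≈ $17.8639 each)
After May 12: 724 on hand, pool $12,354.95 (≈ $17.0648 each)
May 14, sell 331: 331/724 × $12,354.95 → $5,648.46
Total COGS = $8,101.05 + $5,648.46 = $13,749.51
Ending inventory (cost pool remaining) = $6,706.49
Check: goods available $20,456.00 = COGS $13,749.51 + ending $6,706.49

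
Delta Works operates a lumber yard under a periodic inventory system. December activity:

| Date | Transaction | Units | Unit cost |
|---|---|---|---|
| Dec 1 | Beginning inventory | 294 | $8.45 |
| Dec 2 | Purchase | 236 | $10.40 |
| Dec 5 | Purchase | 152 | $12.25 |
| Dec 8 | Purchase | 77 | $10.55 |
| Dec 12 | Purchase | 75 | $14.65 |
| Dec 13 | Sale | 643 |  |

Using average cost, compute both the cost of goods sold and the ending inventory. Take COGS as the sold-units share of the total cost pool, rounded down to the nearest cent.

COGS = $6,716.65; ending inventory = $1,995.15

Dec 13, sell 643: 643/834 × $8,711.80 → $6,716.65
Ending inventory (cost pool remaining) = $1,995.15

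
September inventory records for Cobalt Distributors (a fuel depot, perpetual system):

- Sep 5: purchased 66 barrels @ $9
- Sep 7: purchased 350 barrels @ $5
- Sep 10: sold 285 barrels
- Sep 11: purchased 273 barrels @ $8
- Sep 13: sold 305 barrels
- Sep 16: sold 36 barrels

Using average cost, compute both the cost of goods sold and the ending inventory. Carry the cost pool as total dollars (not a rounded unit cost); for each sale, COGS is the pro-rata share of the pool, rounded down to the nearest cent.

After Sep 5: 66 on hand, pool $594.00 (≈ $9.0000 each)
After Sep 7: 416 on hand, pool $2,344.00 (≈ $5.6346 each)
Sep 10, sell 285: 285/416 × $2,344.00 → $1,605.86
After Sep 11: 404 on hand, pool $2,922.14 (≈ $7.2330 each)
Sep 13, sell 305: 305/404 × $2,922.14 → $2,206.07
Sep 16, sell 36: 36/99 × $716.07 → $260.38
Total COGS = $1,605.86 + $2,206.07 + $260.38 = $4,072.31
Ending inventory (cost pool remaining) = $455.69

COGS = $4,072.31; ending inventory = $455.69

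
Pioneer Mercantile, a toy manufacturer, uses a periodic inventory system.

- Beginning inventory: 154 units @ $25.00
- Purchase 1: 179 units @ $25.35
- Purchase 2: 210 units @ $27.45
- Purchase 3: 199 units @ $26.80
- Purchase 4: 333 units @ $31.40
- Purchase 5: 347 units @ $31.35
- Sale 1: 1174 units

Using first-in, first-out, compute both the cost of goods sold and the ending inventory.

COGS = $33,045.20; ending inventory = $7,774.80

Sale 1 (1174) [FIFO — oldest first]: 154 @ $25.00 + 179 @ $25.35 + 210 @ $27.45 + 199 @ $26.80 + 333 @ $31.40 + 99 @ $31.35 = $33,045.20
Ending inventory: 248 @ $31.35 = $7,774.80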